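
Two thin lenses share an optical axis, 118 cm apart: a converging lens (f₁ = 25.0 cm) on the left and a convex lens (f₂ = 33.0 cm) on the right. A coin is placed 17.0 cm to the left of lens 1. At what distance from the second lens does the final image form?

40.9 cm

Lens 1: 1/d_i1 = 1/f₁ − 1/d_o1 = 1/(25.0) − 1/(17.0) = -0.01882, so d_i1 = -53.12 cm.
The intermediate image is 53.12 cm to the left of lens 1 (virtual), which is 118 − (-53.12) = 171.1 cm to the left of lens 2, so d_o2 = +171.1 cm.
Lens 2: 1/d_i2 = 1/f₂ − 1/d_o2 = 1/(33.0) − 1/(171.1) = 0.02446, so d_i2 = 40.9 cm.
The final image is real, 40.9 cm to the right of lens 2 (overall magnification ≈ -0.75).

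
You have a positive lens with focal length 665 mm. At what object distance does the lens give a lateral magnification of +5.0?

m = −d_i/d_o ⇒ d_i = −m·d_o.
1/f = 1/d_o + 1/d_i = 1/d_o − 1/(m·d_o) = (1 − 1/m)/d_o, so d_o = f(1 − 1/m) = (665.0)(1 − 1/(+5.0)) = 532 mm.

532 mm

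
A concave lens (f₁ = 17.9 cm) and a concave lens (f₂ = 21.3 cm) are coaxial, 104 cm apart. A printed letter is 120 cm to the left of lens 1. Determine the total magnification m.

m = +0.0196

f₁ = −17.9 cm (diverging).
Lens 1: 1/d_i1 = 1/(-17.9) − 1/(120) = -0.06420, so d_i1 = -15.58 cm; m₁ = −d_i1/d_o1 = +0.1298.
d_o2 = 104 − (-15.58) = 119.6 cm.
f₂ = −21.3 cm (diverging).
Lens 2: 1/d_i2 = 1/(-21.3) − 1/(119.6) = -0.05531, so d_i2 = -18.08 cm; m₂ = −d_i2/d_o2 = +0.1512.
m = m₁·m₂ = (+0.1298)(+0.1512) = +0.0196.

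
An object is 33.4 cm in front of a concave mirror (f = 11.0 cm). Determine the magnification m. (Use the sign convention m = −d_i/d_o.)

1/d_i = 1/f − 1/d_o = 1/(11.00) − 1/(33.4) = 0.06097, so d_i = 16.40 cm.
m = −d_i/d_o = −(16.40)/(33.4) = -0.491.
The image is real, inverted and reduced, in front of the mirror.

m = -0.491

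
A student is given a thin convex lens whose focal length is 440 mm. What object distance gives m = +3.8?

m = −d_i/d_o ⇒ d_i = −m·d_o.
1/f = 1/d_o + 1/d_i = 1/d_o − 1/(m·d_o) = (1 − 1/m)/d_o, so d_o = f(1 − 1/m) = (440.0)(1 − 1/(+3.8)) = 324 mm.

324 mm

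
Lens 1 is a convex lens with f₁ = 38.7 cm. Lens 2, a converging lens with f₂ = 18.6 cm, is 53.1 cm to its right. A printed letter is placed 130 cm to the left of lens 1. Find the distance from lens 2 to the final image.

1.81 cm

Lens 1: 1/d_i1 = 1/f₁ − 1/d_o1 = 1/(38.7) − 1/(130) = 0.01815, so d_i1 = 55.10 cm.
The intermediate image is 55.10 cm to the right of lens 1, which lies 2.000 cm to the right of lens 2 — a virtual object — so d_o2 = −2.000 cm.
Lens 2: 1/d_i2 = 1/f₂ − 1/d_o2 = 1/(18.6) − 1/(-2.000) = 0.5538, so d_i2 = 1.81 cm.
The final image is real, 1.81 cm to the right of lens 2 (overall magnification ≈ -0.38).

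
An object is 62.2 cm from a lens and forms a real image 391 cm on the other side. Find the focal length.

f = 53.7 cm (converging)

Real image ⇒ d_i = +391 cm.
1/f = 1/d_o + 1/d_i = 1/(62.2) + 1/(391) = 0.01863, so f = 53.7 cm.
Since f is positive, the lens is converging.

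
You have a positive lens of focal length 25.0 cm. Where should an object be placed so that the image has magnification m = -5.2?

m = −d_i/d_o ⇒ d_i = −m·d_o.
1/f = 1/d_o + 1/d_i = 1/d_o − 1/(m·d_o) = (1 − 1/m)/d_o, so d_o = f(1 − 1/m) = (25.00)(1 − 1/(-5.2)) = 29.8 cm.

29.8 cm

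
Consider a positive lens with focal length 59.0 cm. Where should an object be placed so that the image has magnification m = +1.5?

19.7 cm

m = −d_i/d_o ⇒ d_i = −m·d_o.
1/f = 1/d_o + 1/d_i = 1/d_o − 1/(m·d_o) = (1 − 1/m)/d_o, so d_o = f(1 − 1/m) = (59.00)(1 − 1/(+1.5)) = 19.7 cm.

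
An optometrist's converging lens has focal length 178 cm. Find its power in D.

f = 178 cm = 1.78 m.
P = 1/f = 1/(1.78 m) = +0.562 D.

P = +0.562 D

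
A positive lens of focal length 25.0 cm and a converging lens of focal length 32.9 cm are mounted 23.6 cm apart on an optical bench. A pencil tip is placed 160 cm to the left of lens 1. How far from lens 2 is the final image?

5.10 cm

Lens 1: 1/d_i1 = 1/f₁ − 1/d_o1 = 1/(25.0) − 1/(160) = 0.03375, so d_i1 = 29.63 cm.
The intermediate image is 29.63 cm to the right of lens 1, which lies 6.030 cm to the right of lens 2 — a virtual object — so d_o2 = −6.030 cm.
Lens 2: 1/d_i2 = 1/f₂ − 1/d_o2 = 1/(32.9) − 1/(-6.030) = 0.1962, so d_i2 = 5.10 cm.
The final image is real, 5.10 cm to the right of lens 2 (overall magnification ≈ -0.16).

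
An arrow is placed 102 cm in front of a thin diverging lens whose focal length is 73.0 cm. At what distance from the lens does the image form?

For a diverging lens, f = -73.0 cm.
Thin-lens equation: 1/s_i = 1/f − 1/s_o = 1/(-73.00) − 1/(102) = -0.01370 − 0.009804 = -0.02350, so s_i = -42.5 cm.
The image is virtual, upright and reduced, on the same side as the object.

42.5 cm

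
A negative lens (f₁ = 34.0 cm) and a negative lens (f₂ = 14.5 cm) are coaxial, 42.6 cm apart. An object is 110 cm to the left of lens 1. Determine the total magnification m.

f₁ = −34.0 cm (diverging).
Lens 1: 1/d_i1 = 1/(-34.0) − 1/(110) = -0.03850, so d_i1 = -25.97 cm; m₁ = −d_i1/d_o1 = +0.2361.
d_o2 = 42.6 − (-25.97) = 68.57 cm.
f₂ = −14.5 cm (diverging).
Lens 2: 1/d_i2 = 1/(-14.5) − 1/(68.57) = -0.08355, so d_i2 = -11.97 cm; m₂ = −d_i2/d_o2 = +0.1746.
m = m₁·m₂ = (+0.2361)(+0.1746) = +0.0412.

m = +0.0412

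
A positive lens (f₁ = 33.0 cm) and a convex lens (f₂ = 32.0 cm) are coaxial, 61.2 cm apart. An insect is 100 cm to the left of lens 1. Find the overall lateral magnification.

Lens 1: 1/d_i1 = 1/(33.0) − 1/(100) = 0.02030, so d_i1 = 49.25 cm; m₁ = −d_i1/d_o1 = -0.4925.
d_o2 = 61.2 − (49.25) = 11.95 cm.
Lens 2: 1/d_i2 = 1/(32.0) − 1/(11.95) = -0.05243, so d_i2 = -19.07 cm; m₂ = −d_i2/d_o2 = +1.596.
m = m₁·m₂ = (-0.4925)(+1.596) = -0.786.

m = -0.786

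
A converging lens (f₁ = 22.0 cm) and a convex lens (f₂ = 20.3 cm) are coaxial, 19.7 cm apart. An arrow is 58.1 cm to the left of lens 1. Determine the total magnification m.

m = -0.344

Lens 1: 1/d_i1 = 1/(22.0) − 1/(58.1) = 0.02824, so d_i1 = 35.41 cm; m₁ = −d_i1/d_o1 = -0.6095.
d_o2 = 19.7 − (35.41) = -15.71 cm (virtual object).
Lens 2: 1/d_i2 = 1/(20.3) − 1/(-15.71) = 0.1129, so d_i2 = 8.856 cm; m₂ = −d_i2/d_o2 = +0.5637.
m = m₁·m₂ = (-0.6095)(+0.5637) = -0.344.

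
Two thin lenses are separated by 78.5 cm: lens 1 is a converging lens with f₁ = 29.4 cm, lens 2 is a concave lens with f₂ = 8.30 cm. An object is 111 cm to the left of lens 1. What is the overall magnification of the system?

m = -0.0639

Lens 1: 1/d_i1 = 1/(29.4) − 1/(111) = 0.02500, so d_i1 = 39.99 cm; m₁ = −d_i1/d_o1 = -0.3603.
d_o2 = 78.5 − (39.99) = 38.51 cm.
f₂ = −8.30 cm (diverging).
Lens 2: 1/d_i2 = 1/(-8.30) − 1/(38.51) = -0.1464, so d_i2 = -6.828 cm; m₂ = −d_i2/d_o2 = +0.1773.
m = m₁·m₂ = (-0.3603)(+0.1773) = -0.0639.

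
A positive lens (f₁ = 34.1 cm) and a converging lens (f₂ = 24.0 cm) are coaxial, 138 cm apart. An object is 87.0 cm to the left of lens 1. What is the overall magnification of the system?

Lens 1: 1/d_i1 = 1/(34.1) − 1/(87.0) = 0.01783, so d_i1 = 56.08 cm; m₁ = −d_i1/d_o1 = -0.6446.
d_o2 = 138 − (56.08) = 81.92 cm.
Lens 2: 1/d_i2 = 1/(24.0) − 1/(81.92) = 0.02946, so d_i2 = 33.94 cm; m₂ = −d_i2/d_o2 = -0.4144.
m = m₁·m₂ = (-0.6446)(-0.4144) = +0.267.

m = +0.267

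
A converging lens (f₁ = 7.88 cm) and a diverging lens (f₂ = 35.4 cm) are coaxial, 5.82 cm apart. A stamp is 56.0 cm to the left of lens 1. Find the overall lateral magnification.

m = -0.181

Lens 1: 1/d_i1 = 1/(7.88) − 1/(56.0) = 0.1090, so d_i1 = 9.170 cm; m₁ = −d_i1/d_o1 = -0.1638.
d_o2 = 5.82 − (9.170) = -3.350 cm (virtual object).
f₂ = −35.4 cm (diverging).
Lens 2: 1/d_i2 = 1/(-35.4) − 1/(-3.350) = 0.2703, so d_i2 = 3.700 cm; m₂ = −d_i2/d_o2 = +1.105.
m = m₁·m₂ = (-0.1638)(+1.105) = -0.181.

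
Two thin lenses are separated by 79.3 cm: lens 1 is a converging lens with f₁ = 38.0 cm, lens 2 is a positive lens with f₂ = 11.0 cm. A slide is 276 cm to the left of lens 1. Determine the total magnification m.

m = +0.0725

Lens 1: 1/d_i1 = 1/(38.0) − 1/(276) = 0.02269, so d_i1 = 44.07 cm; m₁ = −d_i1/d_o1 = -0.1597.
d_o2 = 79.3 − (44.07) = 35.23 cm.
Lens 2: 1/d_i2 = 1/(11.0) − 1/(35.23) = 0.06252, so d_i2 = 15.99 cm; m₂ = −d_i2/d_o2 = -0.4540.
m = m₁·m₂ = (-0.1597)(-0.4540) = +0.0725.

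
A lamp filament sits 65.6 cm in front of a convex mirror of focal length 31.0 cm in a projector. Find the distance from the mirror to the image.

21.1 cm

For a convex mirror, f = -31.0 cm.
Mirror equation: 1/s_i = 1/f − 1/s_o = 1/(-31.00) − 1/(65.6) = -0.03226 − 0.01524 = -0.04750, so s_i = -21.1 cm.
The image is virtual, upright and reduced, behind the mirror.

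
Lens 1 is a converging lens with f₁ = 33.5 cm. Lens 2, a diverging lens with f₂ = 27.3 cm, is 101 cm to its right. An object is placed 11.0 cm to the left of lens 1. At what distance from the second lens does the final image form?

Lens 1: 1/d_i1 = 1/f₁ − 1/d_o1 = 1/(33.5) − 1/(11.0) = -0.06106, so d_i1 = -16.38 cm.
The intermediate image is 16.38 cm to the left of lens 1 (virtual), which is 101 − (-16.38) = 117.4 cm to the left of lens 2, so d_o2 = +117.4 cm.
Lens 2 is diverging, so f₂ = −27.3 cm.
Lens 2: 1/d_i2 = 1/f₂ − 1/d_o2 = 1/(-27.3) − 1/(117.4) = -0.04515, so d_i2 = -22.1 cm.
The final image is virtual, 22.1 cm to the left of lens 2 (overall magnification ≈ 0.28).

22.1 cm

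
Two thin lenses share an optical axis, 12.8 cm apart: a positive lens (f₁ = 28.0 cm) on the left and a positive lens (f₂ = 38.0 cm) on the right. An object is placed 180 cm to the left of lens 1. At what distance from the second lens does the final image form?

13.3 cm

Lens 1: 1/d_i1 = 1/f₁ − 1/d_o1 = 1/(28.0) − 1/(180) = 0.03016, so d_i1 = 33.16 cm.
The intermediate image is 33.16 cm to the right of lens 1, which lies 20.36 cm to the right of lens 2 — a virtual object — so d_o2 = −20.36 cm.
Lens 2: 1/d_i2 = 1/f₂ − 1/d_o2 = 1/(38.0) − 1/(-20.36) = 0.07543, so d_i2 = 13.3 cm.
The final image is real, 13.3 cm to the right of lens 2 (overall magnification ≈ -0.12).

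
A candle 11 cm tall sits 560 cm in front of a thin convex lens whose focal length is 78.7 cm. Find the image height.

1.80 cm

1/d_i = 1/f − 1/d_o = 1/(78.70) − 1/(560) = 0.01092, so d_i = 91.57 cm.
m = −d_i/d_o = -0.1635.
|h_i| = |m|·h_o = 0.1635 × 11 = 1.80 cm. The image is real, inverted and reduced, on the far side of the lens.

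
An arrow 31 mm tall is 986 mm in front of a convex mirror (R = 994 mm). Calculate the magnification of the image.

m = +0.335

f = R/2 = 994/2 = 497.0 mm; for a convex mirror, f = -497.0 mm.
1/d_i = 1/f − 1/d_o = 1/(-497.0) − 1/(986) = -0.003026, so d_i = -330.4 mm.
m = −d_i/d_o = −(-330.4)/(986) = +0.335.
The image is virtual, upright and reduced, behind the mirror.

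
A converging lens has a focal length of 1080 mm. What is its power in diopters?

f = 108 cm = 1.08 m.
P = 1/f = 1/(1.08 m) = +0.926 D.

P = +0.926 D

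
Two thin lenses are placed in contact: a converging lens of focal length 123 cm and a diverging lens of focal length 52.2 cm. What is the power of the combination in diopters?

P = -1.10 D

P₁ = 1/f₁ = 1/(1.23 m) = +0.8130 D; P₂ = 1/f₂ = 1/(-0.522 m) = -1.916 D.
For thin lenses in contact, P = P₁ + P₂ = (+0.8130) + (-1.916) = -1.10 D.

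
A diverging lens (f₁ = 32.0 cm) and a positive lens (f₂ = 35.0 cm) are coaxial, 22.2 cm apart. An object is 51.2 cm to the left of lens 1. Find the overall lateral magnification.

f₁ = −32.0 cm (diverging).
Lens 1: 1/d_i1 = 1/(-32.0) − 1/(51.2) = -0.05078, so d_i1 = -19.69 cm; m₁ = −d_i1/d_o1 = +0.3846.
d_o2 = 22.2 − (-19.69) = 41.89 cm.
Lens 2: 1/d_i2 = 1/(35.0) − 1/(41.89) = 0.004699, so d_i2 = 212.8 cm; m₂ = −d_i2/d_o2 = -5.080.
m = m₁·m₂ = (+0.3846)(-5.080) = -1.95.

m = -1.95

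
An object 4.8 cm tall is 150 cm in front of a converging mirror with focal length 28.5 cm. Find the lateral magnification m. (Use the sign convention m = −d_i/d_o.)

m = -0.235

1/d_i = 1/f − 1/d_o = 1/(28.50) − 1/(150) = 0.02842, so d_i = 35.19 cm.
m = −d_i/d_o = −(35.19)/(150) = -0.235.
The image is real, inverted and reduced, in front of the mirror.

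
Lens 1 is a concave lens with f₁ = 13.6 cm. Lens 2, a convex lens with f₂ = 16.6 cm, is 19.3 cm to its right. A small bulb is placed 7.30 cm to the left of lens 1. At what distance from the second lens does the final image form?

Lens 1 is diverging, so f₁ = −13.6 cm.
Lens 1: 1/d_i1 = 1/f₁ − 1/d_o1 = 1/(-13.6) − 1/(7.30) = -0.2105, so d_i1 = -4.750 cm.
The intermediate image is 4.750 cm to the left of lens 1 (virtual), which is 19.3 − (-4.750) = 24.05 cm to the left of lens 2, so d_o2 = +24.05 cm.
Lens 2: 1/d_i2 = 1/f₂ − 1/d_o2 = 1/(16.6) − 1/(24.05) = 0.01866, so d_i2 = 53.6 cm.
The final image is real, 53.6 cm to the right of lens 2 (overall magnification ≈ -1.4).

53.6 cm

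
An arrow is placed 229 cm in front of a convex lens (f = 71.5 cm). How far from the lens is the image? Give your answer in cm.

104 cm

Lens equation: 1/q = 1/f − 1/p = 1/(71.50) − 1/(229) = 0.01399 − 0.004367 = 0.009619, so q = 104 cm.
The image is real, inverted and reduced, on the far side of the lens.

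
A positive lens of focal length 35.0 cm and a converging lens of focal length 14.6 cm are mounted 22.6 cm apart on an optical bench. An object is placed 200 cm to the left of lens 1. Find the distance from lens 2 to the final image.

Lens 1: 1/d_i1 = 1/f₁ − 1/d_o1 = 1/(35.0) − 1/(200) = 0.02357, so d_i1 = 42.42 cm.
The intermediate image is 42.42 cm to the right of lens 1, which lies 19.82 cm to the right of lens 2 — a virtual object — so d_o2 = −19.82 cm.
Lens 2: 1/d_i2 = 1/f₂ − 1/d_o2 = 1/(14.6) − 1/(-19.82) = 0.1189, so d_i2 = 8.41 cm.
The final image is real, 8.41 cm to the right of lens 2 (overall magnification ≈ -0.090).

8.41 cm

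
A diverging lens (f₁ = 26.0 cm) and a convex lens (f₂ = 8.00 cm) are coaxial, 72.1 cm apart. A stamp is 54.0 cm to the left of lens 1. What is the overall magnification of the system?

m = -0.0318

f₁ = −26.0 cm (diverging).
Lens 1: 1/d_i1 = 1/(-26.0) − 1/(54.0) = -0.05698, so d_i1 = -17.55 cm; m₁ = −d_i1/d_o1 = +0.3250.
d_o2 = 72.1 − (-17.55) = 89.65 cm.
Lens 2: 1/d_i2 = 1/(8.00) − 1/(89.65) = 0.1138, so d_i2 = 8.784 cm; m₂ = −d_i2/d_o2 = -0.09798.
m = m₁·m₂ = (+0.3250)(-0.09798) = -0.0318.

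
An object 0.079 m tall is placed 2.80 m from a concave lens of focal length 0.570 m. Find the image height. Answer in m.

For a concave lens, f = -0.570 m.
1/d_i = 1/f − 1/d_o = 1/(-0.5700) − 1/(2.80) = -2.112, so d_i = -0.4736 m.
m = −d_i/d_o = +0.1691.
|h_i| = |m|·h_o = 0.1691 × 0.079 = 0.0134 m. The image is virtual, upright and reduced, on the same side as the object.

0.0134 m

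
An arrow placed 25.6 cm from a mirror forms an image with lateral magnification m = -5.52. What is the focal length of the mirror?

f = 21.7 cm (concave)

m = −d_i/d_o ⇒ d_i = −m·d_o = −(-5.52)·(25.6) = 141.3 cm.
1/f = 1/d_o + 1/d_i = 1/(25.6) + 1/(141.3) = 0.04614, so f = 21.7 cm.
Since f is positive, the mirror is concave.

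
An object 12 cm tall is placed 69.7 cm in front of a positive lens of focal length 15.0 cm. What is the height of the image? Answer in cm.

3.29 cm

1/d_i = 1/f − 1/d_o = 1/(15.00) − 1/(69.7) = 0.05232, so d_i = 19.11 cm.
m = −d_i/d_o = -0.2742.
|h_i| = |m|·h_o = 0.2742 × 12 = 3.29 cm. The image is real, inverted and reduced, on the far side of the lens.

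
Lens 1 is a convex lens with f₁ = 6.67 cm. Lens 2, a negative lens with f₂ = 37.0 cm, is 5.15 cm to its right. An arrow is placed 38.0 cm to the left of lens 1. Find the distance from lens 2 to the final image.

Lens 1: 1/d_i1 = 1/f₁ − 1/d_o1 = 1/(6.67) − 1/(38.0) = 0.1236, so d_i1 = 8.090 cm.
The intermediate image is 8.090 cm to the right of lens 1, which lies 2.940 cm to the right of lens 2 — a virtual object — so d_o2 = −2.940 cm.
Lens 2 is diverging, so f₂ = −37.0 cm.
Lens 2: 1/d_i2 = 1/f₂ − 1/d_o2 = 1/(-37.0) − 1/(-2.940) = 0.3131, so d_i2 = 3.19 cm.
The final image is real, 3.19 cm to the right of lens 2 (overall magnification ≈ -0.23).

3.19 cm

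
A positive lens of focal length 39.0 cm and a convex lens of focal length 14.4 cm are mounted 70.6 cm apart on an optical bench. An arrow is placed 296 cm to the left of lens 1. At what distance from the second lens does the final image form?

32.8 cm

Lens 1: 1/d_i1 = 1/f₁ − 1/d_o1 = 1/(39.0) − 1/(296) = 0.02226, so d_i1 = 44.92 cm.
The intermediate image is 44.92 cm to the right of lens 1, which is 70.6 − (44.92) = 25.68 cm to the left of lens 2, so d_o2 = +25.68 cm.
Lens 2: 1/d_i2 = 1/f₂ − 1/d_o2 = 1/(14.4) − 1/(25.68) = 0.03050, so d_i2 = 32.8 cm.
The final image is real, 32.8 cm to the right of lens 2 (overall magnification ≈ 0.19).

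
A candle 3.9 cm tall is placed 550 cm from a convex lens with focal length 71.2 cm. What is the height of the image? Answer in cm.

1/d_i = 1/f − 1/d_o = 1/(71.20) − 1/(550) = 0.01223, so d_i = 81.79 cm.
m = −d_i/d_o = -0.1487.
|h_i| = |m|·h_o = 0.1487 × 3.9 = 0.580 cm. The image is real, inverted and reduced, on the far side of the lens.

0.580 cm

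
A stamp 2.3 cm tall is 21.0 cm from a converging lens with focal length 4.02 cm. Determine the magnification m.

m = -0.237

1/d_i = 1/f − 1/d_o = 1/(4.020) − 1/(21.0) = 0.2011, so d_i = 4.972 cm.
m = −d_i/d_o = −(4.972)/(21.0) = -0.237.
The image is real, inverted and reduced, on the far side of the lens.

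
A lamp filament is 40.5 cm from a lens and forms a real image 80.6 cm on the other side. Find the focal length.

f = 27.0 cm (converging)

Real image ⇒ d_i = +80.6 cm.
1/f = 1/d_o + 1/d_i = 1/(40.5) + 1/(80.6) = 0.03710, so f = 27.0 cm.
Since f is positive, the lens is converging.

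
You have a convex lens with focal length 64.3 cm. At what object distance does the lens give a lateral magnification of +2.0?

m = −d_i/d_o ⇒ d_i = −m·d_o.
1/f = 1/d_o + 1/d_i = 1/d_o − 1/(m·d_o) = (1 − 1/m)/d_o, so d_o = f(1 − 1/m) = (64.30)(1 − 1/(+2.0)) = 32.1 cm.

32.1 cm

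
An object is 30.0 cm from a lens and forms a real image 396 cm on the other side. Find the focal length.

Real image ⇒ d_i = +396 cm.
1/f = 1/d_o + 1/d_i = 1/(30.0) + 1/(396) = 0.03586, so f = 27.9 cm.
Since f is positive, the lens is converging.

f = 27.9 cm (converging)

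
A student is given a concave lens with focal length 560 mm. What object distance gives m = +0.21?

2110 mm

For a concave lens, f = -560 mm.
m = −d_i/d_o ⇒ d_i = −m·d_o.
1/f = 1/d_o + 1/d_i = 1/d_o − 1/(m·d_o) = (1 − 1/m)/d_o, so d_o = f(1 − 1/m) = (-560.0)(1 − 1/(+0.21)) = 2110 mm.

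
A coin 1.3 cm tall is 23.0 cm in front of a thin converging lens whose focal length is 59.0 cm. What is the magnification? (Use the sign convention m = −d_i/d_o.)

m = +1.64

1/d_i = 1/f − 1/d_o = 1/(59.00) − 1/(23.0) = -0.02653, so d_i = -37.69 cm.
m = −d_i/d_o = −(-37.69)/(23.0) = +1.64.
The image is virtual, upright and enlarged, on the same side as the object.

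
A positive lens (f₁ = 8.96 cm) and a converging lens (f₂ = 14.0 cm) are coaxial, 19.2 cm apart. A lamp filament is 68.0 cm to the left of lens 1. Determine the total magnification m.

m = -0.415

Lens 1: 1/d_i1 = 1/(8.96) − 1/(68.0) = 0.09690, so d_i1 = 10.32 cm; m₁ = −d_i1/d_o1 = -0.1518.
d_o2 = 19.2 − (10.32) = 8.880 cm.
Lens 2: 1/d_i2 = 1/(14.0) − 1/(8.880) = -0.04118, so d_i2 = -24.28 cm; m₂ = −d_i2/d_o2 = +2.734.
m = m₁·m₂ = (-0.1518)(+2.734) = -0.415.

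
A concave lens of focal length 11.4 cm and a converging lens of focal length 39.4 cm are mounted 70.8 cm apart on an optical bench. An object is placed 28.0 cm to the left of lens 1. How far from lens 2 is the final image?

Lens 1 is diverging, so f₁ = −11.4 cm.
Lens 1: 1/d_i1 = 1/f₁ − 1/d_o1 = 1/(-11.4) − 1/(28.0) = -0.1234, so d_i1 = -8.102 cm.
The intermediate image is 8.102 cm to the left of lens 1 (virtual), which is 70.8 − (-8.102) = 78.90 cm to the left of lens 2, so d_o2 = +78.90 cm.
Lens 2: 1/d_i2 = 1/f₂ − 1/d_o2 = 1/(39.4) − 1/(78.90) = 0.01271, so d_i2 = 78.7 cm.
The final image is real, 78.7 cm to the right of lens 2 (overall magnification ≈ -0.29).

78.7 cm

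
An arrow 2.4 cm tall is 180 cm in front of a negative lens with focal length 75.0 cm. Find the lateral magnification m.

For a negative lens, f = -75.0 cm.
1/d_i = 1/f − 1/d_o = 1/(-75.00) − 1/(180) = -0.01889, so d_i = -52.94 cm.
m = −d_i/d_o = −(-52.94)/(180) = +0.294.
The image is virtual, upright and reduced, on the same side as the object.

m = +0.294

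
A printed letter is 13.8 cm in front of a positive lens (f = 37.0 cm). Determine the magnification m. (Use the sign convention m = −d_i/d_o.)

m = +1.59

1/d_i = 1/f − 1/d_o = 1/(37.00) − 1/(13.8) = -0.04544, so d_i = -22.01 cm.
m = −d_i/d_o = −(-22.01)/(13.8) = +1.59.
The image is virtual, upright and enlarged, on the same side as the object.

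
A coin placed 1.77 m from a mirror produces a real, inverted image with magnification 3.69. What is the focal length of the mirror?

m = −d_i/d_o ⇒ d_i = −m·d_o = −(-3.69)·(1.77) = 6.531 m.
1/f = 1/d_o + 1/d_i = 1/(1.77) + 1/(6.531) = 0.7181, so f = 1.39 m.
Since f is positive, the mirror is concave.

f = 1.39 m (concave)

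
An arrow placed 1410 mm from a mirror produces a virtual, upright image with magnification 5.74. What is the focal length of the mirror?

m = −d_i/d_o ⇒ d_i = −m·d_o = −(+5.74)·(1410) = -8093 mm.
1/f = 1/d_o + 1/d_i = 1/(1410) + 1/(-8093) = 0.0005857, so f = 1710 mm.
Since f is positive, the mirror is concave.

f = 1710 mm (concave)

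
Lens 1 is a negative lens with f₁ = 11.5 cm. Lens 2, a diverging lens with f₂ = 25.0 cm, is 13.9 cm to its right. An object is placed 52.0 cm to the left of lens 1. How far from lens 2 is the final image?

12.1 cm

Lens 1 is diverging, so f₁ = −11.5 cm.
Lens 1: 1/d_i1 = 1/f₁ − 1/d_o1 = 1/(-11.5) − 1/(52.0) = -0.1062, so d_i1 = -9.417 cm.
The intermediate image is 9.417 cm to the left of lens 1 (virtual), which is 13.9 − (-9.417) = 23.32 cm to the left of lens 2, so d_o2 = +23.32 cm.
Lens 2 is diverging, so f₂ = −25.0 cm.
Lens 2: 1/d_i2 = 1/f₂ − 1/d_o2 = 1/(-25.0) − 1/(23.32) = -0.08288, so d_i2 = -12.1 cm.
The final image is virtual, 12.1 cm to the left of lens 2 (overall magnification ≈ 0.094).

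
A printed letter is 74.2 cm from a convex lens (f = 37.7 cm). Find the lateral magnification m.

1/d_i = 1/f − 1/d_o = 1/(37.70) − 1/(74.2) = 0.01305, so d_i = 76.64 cm.
m = −d_i/d_o = −(76.64)/(74.2) = -1.03.
The image is real, inverted and enlarged, on the far side of the lens.

m = -1.03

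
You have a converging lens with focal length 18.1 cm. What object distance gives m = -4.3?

22.3 cm

m = −d_i/d_o ⇒ d_i = −m·d_o.
1/f = 1/d_o + 1/d_i = 1/d_o − 1/(m·d_o) = (1 − 1/m)/d_o, so d_o = f(1 − 1/m) = (18.10)(1 − 1/(-4.3)) = 22.3 cm.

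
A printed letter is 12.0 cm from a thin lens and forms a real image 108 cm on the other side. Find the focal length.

Real image ⇒ d_i = +108 cm.
1/f = 1/d_o + 1/d_i = 1/(12.0) + 1/(108) = 0.09259, so f = 10.8 cm.
Since f is positive, the thin lens is converging.

f = 10.8 cm (converging)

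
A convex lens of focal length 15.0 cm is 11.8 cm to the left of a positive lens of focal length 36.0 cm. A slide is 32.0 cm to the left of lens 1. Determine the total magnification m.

Lens 1: 1/d_i1 = 1/(15.0) − 1/(32.0) = 0.03542, so d_i1 = 28.24 cm; m₁ = −d_i1/d_o1 = -0.8825.
d_o2 = 11.8 − (28.24) = -16.44 cm (virtual object).
Lens 2: 1/d_i2 = 1/(36.0) − 1/(-16.44) = 0.08861, so d_i2 = 11.29 cm; m₂ = −d_i2/d_o2 = +0.6865.
m = m₁·m₂ = (-0.8825)(+0.6865) = -0.606.

m = -0.606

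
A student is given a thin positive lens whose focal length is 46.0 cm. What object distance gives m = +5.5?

37.6 cm

m = −d_i/d_o ⇒ d_i = −m·d_o.
1/f = 1/d_o + 1/d_i = 1/d_o − 1/(m·d_o) = (1 − 1/m)/d_o, so d_o = f(1 − 1/m) = (46.00)(1 − 1/(+5.5)) = 37.6 cm.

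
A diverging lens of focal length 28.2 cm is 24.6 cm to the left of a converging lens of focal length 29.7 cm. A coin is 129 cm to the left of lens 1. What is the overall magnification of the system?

f₁ = −28.2 cm (diverging).
Lens 1: 1/d_i1 = 1/(-28.2) − 1/(129) = -0.04321, so d_i1 = -23.14 cm; m₁ = −d_i1/d_o1 = +0.1794.
d_o2 = 24.6 − (-23.14) = 47.74 cm.
Lens 2: 1/d_i2 = 1/(29.7) − 1/(47.74) = 0.01272, so d_i2 = 78.60 cm; m₂ = −d_i2/d_o2 = -1.646.
m = m₁·m₂ = (+0.1794)(-1.646) = -0.295.

m = -0.295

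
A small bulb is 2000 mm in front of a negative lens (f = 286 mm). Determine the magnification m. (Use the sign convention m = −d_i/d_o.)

m = +0.125

For a negative lens, f = -286 mm.
1/d_i = 1/f − 1/d_o = 1/(-286.0) − 1/(2000) = -0.003997, so d_i = -250.2 mm.
m = −d_i/d_o = −(-250.2)/(2000) = +0.125.
The image is virtual, upright and reduced, on the same side as the object.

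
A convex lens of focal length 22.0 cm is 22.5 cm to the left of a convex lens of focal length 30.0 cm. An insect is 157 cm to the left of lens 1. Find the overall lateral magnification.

m = -0.148

Lens 1: 1/d_i1 = 1/(22.0) − 1/(157) = 0.03909, so d_i1 = 25.59 cm; m₁ = −d_i1/d_o1 = -0.1630.
d_o2 = 22.5 − (25.59) = -3.090 cm (virtual object).
Lens 2: 1/d_i2 = 1/(30.0) − 1/(-3.090) = 0.3570, so d_i2 = 2.801 cm; m₂ = −d_i2/d_o2 = +0.9066.
m = m₁·m₂ = (-0.1630)(+0.9066) = -0.148.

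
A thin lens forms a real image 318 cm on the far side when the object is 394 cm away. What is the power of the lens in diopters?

P = +0.568 D

d_i = +318 cm.
1/f = 1/d_o + 1/d_i = 1/(394) + 1/(318) = 0.005683 cm⁻¹.
f = 176.0 cm = 1.760 m, so P = 1/f = +0.568 D.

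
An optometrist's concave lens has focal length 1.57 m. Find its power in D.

For a concave lens, f = −1.57 m.
P = 1/f = 1/(-1.57 m) = -0.637 D.

P = -0.637 D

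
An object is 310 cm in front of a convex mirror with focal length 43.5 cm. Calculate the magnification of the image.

m = +0.123

For a convex mirror, f = -43.5 cm.
1/d_i = 1/f − 1/d_o = 1/(-43.50) − 1/(310) = -0.02621, so d_i = -38.15 cm.
m = −d_i/d_o = −(-38.15)/(310) = +0.123.
The image is virtual, upright and reduced, behind the mirror.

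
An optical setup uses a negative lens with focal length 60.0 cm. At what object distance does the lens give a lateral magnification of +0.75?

For a negative lens, f = -60.0 cm.
m = −d_i/d_o ⇒ d_i = −m·d_o.
1/f = 1/d_o + 1/d_i = 1/d_o − 1/(m·d_o) = (1 − 1/m)/d_o, so d_o = f(1 − 1/m) = (-60.00)(1 − 1/(+0.75)) = 20.0 cm.

20.0 cm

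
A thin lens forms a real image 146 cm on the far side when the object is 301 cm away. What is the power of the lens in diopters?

d_i = +146 cm.
1/f = 1/d_o + 1/d_i = 1/(301) + 1/(146) = 0.01017 cm⁻¹.
f = 98.31 cm = 0.9831 m, so P = 1/f = +1.02 D.

P = +1.02 D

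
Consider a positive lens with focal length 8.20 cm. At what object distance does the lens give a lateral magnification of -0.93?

m = −d_i/d_o ⇒ d_i = −m·d_o.
1/f = 1/d_o + 1/d_i = 1/d_o − 1/(m·d_o) = (1 − 1/m)/d_o, so d_o = f(1 − 1/m) = (8.200)(1 − 1/(-0.93)) = 17.0 cm.

17.0 cm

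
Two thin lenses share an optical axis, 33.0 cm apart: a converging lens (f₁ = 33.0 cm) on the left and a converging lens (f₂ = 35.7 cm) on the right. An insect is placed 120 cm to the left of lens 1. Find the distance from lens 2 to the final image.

9.27 cm

Lens 1: 1/d_i1 = 1/f₁ − 1/d_o1 = 1/(33.0) − 1/(120) = 0.02197, so d_i1 = 45.52 cm.
The intermediate image is 45.52 cm to the right of lens 1, which lies 12.52 cm to the right of lens 2 — a virtual object — so d_o2 = −12.52 cm.
Lens 2: 1/d_i2 = 1/f₂ − 1/d_o2 = 1/(35.7) − 1/(-12.52) = 0.1079, so d_i2 = 9.27 cm.
The final image is real, 9.27 cm to the right of lens 2 (overall magnification ≈ -0.28).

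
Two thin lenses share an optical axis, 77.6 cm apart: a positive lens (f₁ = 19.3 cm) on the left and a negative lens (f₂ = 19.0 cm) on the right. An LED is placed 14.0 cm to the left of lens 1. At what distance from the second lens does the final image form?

Lens 1: 1/d_i1 = 1/f₁ − 1/d_o1 = 1/(19.3) − 1/(14.0) = -0.01962, so d_i1 = -50.98 cm.
The intermediate image is 50.98 cm to the left of lens 1 (virtual), which is 77.6 − (-50.98) = 128.6 cm to the left of lens 2, so d_o2 = +128.6 cm.
Lens 2 is diverging, so f₂ = −19.0 cm.
Lens 2: 1/d_i2 = 1/f₂ − 1/d_o2 = 1/(-19.0) − 1/(128.6) = -0.06041, so d_i2 = -16.6 cm.
The final image is virtual, 16.6 cm to the left of lens 2 (overall magnification ≈ 0.47).

16.6 cm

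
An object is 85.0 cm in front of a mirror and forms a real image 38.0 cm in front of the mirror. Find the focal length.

Real image ⇒ d_i = +38.0 cm.
1/f = 1/d_o + 1/d_i = 1/(85.0) + 1/(38.0) = 0.03808, so f = 26.3 cm.
Since f is positive, the mirror is concave.

f = 26.3 cm (concave)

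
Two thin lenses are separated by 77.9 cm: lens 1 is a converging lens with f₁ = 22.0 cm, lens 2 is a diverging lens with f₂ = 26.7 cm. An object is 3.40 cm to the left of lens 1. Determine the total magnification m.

m = +0.291

Lens 1: 1/d_i1 = 1/(22.0) − 1/(3.40) = -0.2487, so d_i1 = -4.022 cm; m₁ = −d_i1/d_o1 = +1.183.
d_o2 = 77.9 − (-4.022) = 81.92 cm.
f₂ = −26.7 cm (diverging).
Lens 2: 1/d_i2 = 1/(-26.7) − 1/(81.92) = -0.04966, so d_i2 = -20.14 cm; m₂ = −d_i2/d_o2 = +0.2458.
m = m₁·m₂ = (+1.183)(+0.2458) = +0.291.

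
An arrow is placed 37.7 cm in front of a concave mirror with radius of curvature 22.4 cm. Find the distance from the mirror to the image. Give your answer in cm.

15.9 cm

f = R/2 = 22.4/2 = 11.20 cm.
Mirror equation: 1/s_i = 1/f − 1/s_o = 1/(11.20) − 1/(37.7) = 0.08929 − 0.02653 = 0.06276, so s_i = 15.9 cm.
The image is real, inverted and reduced, in front of the mirror.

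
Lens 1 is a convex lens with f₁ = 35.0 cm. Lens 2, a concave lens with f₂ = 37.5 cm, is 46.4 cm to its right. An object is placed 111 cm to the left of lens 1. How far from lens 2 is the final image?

5.40 cm

Lens 1: 1/d_i1 = 1/f₁ − 1/d_o1 = 1/(35.0) − 1/(111) = 0.01956, so d_i1 = 51.12 cm.
The intermediate image is 51.12 cm to the right of lens 1, which lies 4.720 cm to the right of lens 2 — a virtual object — so d_o2 = −4.720 cm.
Lens 2 is diverging, so f₂ = −37.5 cm.
Lens 2: 1/d_i2 = 1/f₂ − 1/d_o2 = 1/(-37.5) − 1/(-4.720) = 0.1852, so d_i2 = 5.40 cm.
The final image is real, 5.40 cm to the right of lens 2 (overall magnification ≈ -0.53).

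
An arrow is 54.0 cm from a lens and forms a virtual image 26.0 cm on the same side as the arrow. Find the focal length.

f = -50.1 cm (diverging)

Virtual image ⇒ d_i = −26.0 cm.
1/f = 1/d_o + 1/d_i = 1/(54.0) + 1/(-26.0) = -0.01994, so f = -50.1 cm.
Since f is negative, the lens is diverging.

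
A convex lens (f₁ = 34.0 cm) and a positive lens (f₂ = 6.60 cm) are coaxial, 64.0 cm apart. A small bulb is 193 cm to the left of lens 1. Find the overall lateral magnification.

m = +0.0875

Lens 1: 1/d_i1 = 1/(34.0) − 1/(193) = 0.02423, so d_i1 = 41.27 cm; m₁ = −d_i1/d_o1 = -0.2138.
d_o2 = 64.0 − (41.27) = 22.73 cm.
Lens 2: 1/d_i2 = 1/(6.60) − 1/(22.73) = 0.1075, so d_i2 = 9.301 cm; m₂ = −d_i2/d_o2 = -0.4092.
m = m₁·m₂ = (-0.2138)(-0.4092) = +0.0875.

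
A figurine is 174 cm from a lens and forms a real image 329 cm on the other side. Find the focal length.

Real image ⇒ d_i = +329 cm.
1/f = 1/d_o + 1/d_i = 1/(174) + 1/(329) = 0.008787, so f = 114 cm.
Since f is positive, the lens is converging.

f = 114 cm (converging)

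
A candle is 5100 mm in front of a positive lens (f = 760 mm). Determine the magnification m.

m = -0.175

1/d_i = 1/f − 1/d_o = 1/(760.0) − 1/(5100) = 0.001120, so d_i = 893.1 mm.
m = −d_i/d_o = −(893.1)/(5100) = -0.175.
The image is real, inverted and reduced, on the far side of the lens.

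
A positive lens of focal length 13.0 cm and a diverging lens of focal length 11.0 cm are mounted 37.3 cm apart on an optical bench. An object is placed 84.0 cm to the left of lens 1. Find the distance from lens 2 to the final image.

7.32 cm

Lens 1: 1/d_i1 = 1/f₁ − 1/d_o1 = 1/(13.0) − 1/(84.0) = 0.06502, so d_i1 = 15.38 cm.
The intermediate image is 15.38 cm to the right of lens 1, which is 37.3 − (15.38) = 21.92 cm to the left of lens 2, so d_o2 = +21.92 cm.
Lens 2 is diverging, so f₂ = −11.0 cm.
Lens 2: 1/d_i2 = 1/f₂ − 1/d_o2 = 1/(-11.0) − 1/(21.92) = -0.1365, so d_i2 = -7.32 cm.
The final image is virtual, 7.32 cm to the left of lens 2 (overall magnification ≈ -0.061).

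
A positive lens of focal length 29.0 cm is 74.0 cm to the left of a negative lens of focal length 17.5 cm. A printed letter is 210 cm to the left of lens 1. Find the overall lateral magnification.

m = -0.0485

Lens 1: 1/d_i1 = 1/(29.0) − 1/(210) = 0.02972, so d_i1 = 33.65 cm; m₁ = −d_i1/d_o1 = -0.1602.
d_o2 = 74.0 − (33.65) = 40.35 cm.
f₂ = −17.5 cm (diverging).
Lens 2: 1/d_i2 = 1/(-17.5) − 1/(40.35) = -0.08193, so d_i2 = -12.21 cm; m₂ = −d_i2/d_o2 = +0.3025.
m = m₁·m₂ = (-0.1602)(+0.3025) = -0.0485.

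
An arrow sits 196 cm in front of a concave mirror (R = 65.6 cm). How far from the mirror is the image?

f = R/2 = 65.6/2 = 32.80 cm.
Mirror equation: 1/d_i = 1/f − 1/d_o = 1/(32.80) − 1/(196) = 0.03049 − 0.005102 = 0.02539, so d_i = 39.4 cm.
The image is real, inverted and reduced, in front of the mirror.

39.4 cm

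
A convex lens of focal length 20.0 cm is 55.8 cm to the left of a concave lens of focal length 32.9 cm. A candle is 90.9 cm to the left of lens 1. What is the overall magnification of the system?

Lens 1: 1/d_i1 = 1/(20.0) − 1/(90.9) = 0.03900, so d_i1 = 25.64 cm; m₁ = −d_i1/d_o1 = -0.2821.
d_o2 = 55.8 − (25.64) = 30.16 cm.
f₂ = −32.9 cm (diverging).
Lens 2: 1/d_i2 = 1/(-32.9) − 1/(30.16) = -0.06355, so d_i2 = -15.74 cm; m₂ = −d_i2/d_o2 = +0.5217.
m = m₁·m₂ = (-0.2821)(+0.5217) = -0.147.

m = -0.147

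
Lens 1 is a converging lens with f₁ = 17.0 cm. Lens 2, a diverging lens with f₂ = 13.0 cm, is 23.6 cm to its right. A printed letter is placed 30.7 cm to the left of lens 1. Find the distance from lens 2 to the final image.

Lens 1: 1/d_i1 = 1/f₁ − 1/d_o1 = 1/(17.0) − 1/(30.7) = 0.02625, so d_i1 = 38.09 cm.
The intermediate image is 38.09 cm to the right of lens 1, which lies 14.49 cm to the right of lens 2 — a virtual object — so d_o2 = −14.49 cm.
Lens 2 is diverging, so f₂ = −13.0 cm.
Lens 2: 1/d_i2 = 1/f₂ − 1/d_o2 = 1/(-13.0) − 1/(-14.49) = -0.007910, so d_i2 = -126 cm.
The final image is virtual, 126 cm to the left of lens 2 (overall magnification ≈ 11).

126 cm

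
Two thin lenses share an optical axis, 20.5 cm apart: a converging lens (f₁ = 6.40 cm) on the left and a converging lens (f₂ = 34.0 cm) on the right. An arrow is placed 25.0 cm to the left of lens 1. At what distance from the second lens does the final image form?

18.3 cm

Lens 1: 1/d_i1 = 1/f₁ − 1/d_o1 = 1/(6.40) − 1/(25.0) = 0.1162, so d_i1 = 8.602 cm.
The intermediate image is 8.602 cm to the right of lens 1, which is 20.5 − (8.602) = 11.90 cm to the left of lens 2, so d_o2 = +11.90 cm.
Lens 2: 1/d_i2 = 1/f₂ − 1/d_o2 = 1/(34.0) − 1/(11.90) = -0.05462, so d_i2 = -18.3 cm.
The final image is virtual, 18.3 cm to the left of lens 2 (overall magnification ≈ -0.53).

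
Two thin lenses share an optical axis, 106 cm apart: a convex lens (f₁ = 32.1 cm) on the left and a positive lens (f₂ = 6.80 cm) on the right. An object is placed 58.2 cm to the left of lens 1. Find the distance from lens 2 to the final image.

Lens 1: 1/d_i1 = 1/f₁ − 1/d_o1 = 1/(32.1) − 1/(58.2) = 0.01397, so d_i1 = 71.58 cm.
The intermediate image is 71.58 cm to the right of lens 1, which is 106 − (71.58) = 34.42 cm to the left of lens 2, so d_o2 = +34.42 cm.
Lens 2: 1/d_i2 = 1/f₂ − 1/d_o2 = 1/(6.80) − 1/(34.42) = 0.1180, so d_i2 = 8.47 cm.
The final image is real, 8.47 cm to the right of lens 2 (overall magnification ≈ 0.30).

8.47 cm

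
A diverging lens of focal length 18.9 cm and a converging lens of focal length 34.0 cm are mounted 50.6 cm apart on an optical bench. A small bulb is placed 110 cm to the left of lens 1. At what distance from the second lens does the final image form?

Lens 1 is diverging, so f₁ = −18.9 cm.
Lens 1: 1/d_i1 = 1/f₁ − 1/d_o1 = 1/(-18.9) − 1/(110) = -0.06200, so d_i1 = -16.13 cm.
The intermediate image is 16.13 cm to the left of lens 1 (virtual), which is 50.6 − (-16.13) = 66.73 cm to the left of lens 2, so d_o2 = +66.73 cm.
Lens 2: 1/d_i2 = 1/f₂ − 1/d_o2 = 1/(34.0) − 1/(66.73) = 0.01443, so d_i2 = 69.3 cm.
The final image is real, 69.3 cm to the right of lens 2 (overall magnification ≈ -0.15).

69.3 cm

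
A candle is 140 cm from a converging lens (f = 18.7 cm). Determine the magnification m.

1/d_i = 1/f − 1/d_o = 1/(18.70) − 1/(140) = 0.04633, so d_i = 21.58 cm.
m = −d_i/d_o = −(21.58)/(140) = -0.154.
The image is real, inverted and reduced, on the far side of the lens.

m = -0.154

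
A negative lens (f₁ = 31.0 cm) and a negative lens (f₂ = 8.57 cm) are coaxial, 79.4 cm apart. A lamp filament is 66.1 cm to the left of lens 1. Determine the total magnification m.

m = +0.0251

f₁ = −31.0 cm (diverging).
Lens 1: 1/d_i1 = 1/(-31.0) − 1/(66.1) = -0.04739, so d_i1 = -21.10 cm; m₁ = −d_i1/d_o1 = +0.3192.
d_o2 = 79.4 − (-21.10) = 100.5 cm.
f₂ = −8.57 cm (diverging).
Lens 2: 1/d_i2 = 1/(-8.57) − 1/(100.5) = -0.1266, so d_i2 = -7.897 cm; m₂ = −d_i2/d_o2 = +0.07857.
m = m₁·m₂ = (+0.3192)(+0.07857) = +0.0251.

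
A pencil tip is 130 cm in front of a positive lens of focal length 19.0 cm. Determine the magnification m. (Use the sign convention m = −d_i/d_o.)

1/d_i = 1/f − 1/d_o = 1/(19.00) − 1/(130) = 0.04494, so d_i = 22.25 cm.
m = −d_i/d_o = −(22.25)/(130) = -0.171.
The image is real, inverted and reduced, on the far side of the lens.

m = -0.171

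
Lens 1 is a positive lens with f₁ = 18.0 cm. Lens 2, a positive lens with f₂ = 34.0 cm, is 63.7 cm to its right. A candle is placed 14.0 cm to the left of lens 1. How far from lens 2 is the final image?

Lens 1: 1/d_i1 = 1/f₁ − 1/d_o1 = 1/(18.0) − 1/(14.0) = -0.01587, so d_i1 = -63.00 cm.
The intermediate image is 63.00 cm to the left of lens 1 (virtual), which is 63.7 − (-63.00) = 126.7 cm to the left of lens 2, so d_o2 = +126.7 cm.
Lens 2: 1/d_i2 = 1/f₂ − 1/d_o2 = 1/(34.0) − 1/(126.7) = 0.02152, so d_i2 = 46.5 cm.
The final image is real, 46.5 cm to the right of lens 2 (overall magnification ≈ -1.7).

46.5 cm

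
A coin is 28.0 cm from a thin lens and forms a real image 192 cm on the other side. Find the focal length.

f = 24.4 cm (converging)

Real image ⇒ d_i = +192 cm.
1/f = 1/d_o + 1/d_i = 1/(28.0) + 1/(192) = 0.04092, so f = 24.4 cm.
Since f is positive, the thin lens is converging.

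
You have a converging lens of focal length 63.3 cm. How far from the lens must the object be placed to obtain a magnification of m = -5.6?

m = −d_i/d_o ⇒ d_i = −m·d_o.
1/f = 1/d_o + 1/d_i = 1/d_o − 1/(m·d_o) = (1 − 1/m)/d_o, so d_o = f(1 − 1/m) = (63.30)(1 − 1/(-5.6)) = 74.6 cm.

74.6 cm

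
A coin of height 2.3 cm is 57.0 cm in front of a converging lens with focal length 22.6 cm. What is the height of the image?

1/d_i = 1/f − 1/d_o = 1/(22.60) − 1/(57.0) = 0.02670, so d_i = 37.45 cm.
m = −d_i/d_o = -0.6570.
|h_i| = |m|·h_o = 0.6570 × 2.3 = 1.51 cm. The image is real, inverted and reduced, on the far side of the lens.

1.51 cm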